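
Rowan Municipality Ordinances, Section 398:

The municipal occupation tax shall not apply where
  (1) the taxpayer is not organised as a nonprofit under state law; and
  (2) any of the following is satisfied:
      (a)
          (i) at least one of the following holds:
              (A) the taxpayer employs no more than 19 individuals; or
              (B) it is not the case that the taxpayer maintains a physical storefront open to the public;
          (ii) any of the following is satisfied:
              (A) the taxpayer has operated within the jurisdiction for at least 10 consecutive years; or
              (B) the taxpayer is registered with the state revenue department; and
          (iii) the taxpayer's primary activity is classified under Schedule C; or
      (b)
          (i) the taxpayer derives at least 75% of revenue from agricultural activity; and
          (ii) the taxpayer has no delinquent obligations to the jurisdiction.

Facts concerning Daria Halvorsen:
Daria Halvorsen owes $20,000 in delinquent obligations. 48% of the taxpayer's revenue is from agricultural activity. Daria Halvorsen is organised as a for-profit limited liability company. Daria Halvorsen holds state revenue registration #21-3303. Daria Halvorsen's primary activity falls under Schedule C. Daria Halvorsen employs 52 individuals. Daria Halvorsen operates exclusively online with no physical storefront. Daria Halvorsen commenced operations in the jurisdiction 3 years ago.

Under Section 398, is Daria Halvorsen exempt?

Yes — exempt.

(1) not (nonprofit) — met.
(A) ≤ 19 employees — fails.
(B) not (has storefront) — satisfied.
(i): F OR T → true.
(A) ≥ 10 yrs in jurisdiction — not met.
(B) state-registered — satisfied.
(ii): F OR T → true.
(iii) Schedule C activity — holds.
(a) = T AND T AND T = true.
(i) ≥75% agricultural — not met.
(ii) no delinquency — not satisfied.
(b): F AND F → false.
(2) = T OR F = true.
Overall = T AND T = true.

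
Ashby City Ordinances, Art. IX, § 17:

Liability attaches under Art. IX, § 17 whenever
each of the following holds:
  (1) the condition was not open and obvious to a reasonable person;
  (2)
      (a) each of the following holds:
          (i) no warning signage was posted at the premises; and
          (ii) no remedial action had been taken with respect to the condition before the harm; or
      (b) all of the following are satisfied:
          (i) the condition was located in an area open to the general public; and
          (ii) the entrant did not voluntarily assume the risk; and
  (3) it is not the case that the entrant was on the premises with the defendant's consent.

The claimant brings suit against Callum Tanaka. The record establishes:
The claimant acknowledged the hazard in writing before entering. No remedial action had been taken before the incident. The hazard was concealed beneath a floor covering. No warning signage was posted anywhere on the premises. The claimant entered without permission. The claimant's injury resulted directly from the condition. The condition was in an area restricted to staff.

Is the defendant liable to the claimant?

Yes — liable.

(1) not open/obvious — holds.
(i) no signage posted — met.
(ii) no remedial action — met.
So (a) is satisfied (T AND T).
(i) public area — fails.
(ii) no assumed risk — not satisfied.
So (b) is not satisfied (F AND F).
(2) = T OR F = true.
(3) not (consent to enter) — satisfied.
Overall: T AND T AND T → true.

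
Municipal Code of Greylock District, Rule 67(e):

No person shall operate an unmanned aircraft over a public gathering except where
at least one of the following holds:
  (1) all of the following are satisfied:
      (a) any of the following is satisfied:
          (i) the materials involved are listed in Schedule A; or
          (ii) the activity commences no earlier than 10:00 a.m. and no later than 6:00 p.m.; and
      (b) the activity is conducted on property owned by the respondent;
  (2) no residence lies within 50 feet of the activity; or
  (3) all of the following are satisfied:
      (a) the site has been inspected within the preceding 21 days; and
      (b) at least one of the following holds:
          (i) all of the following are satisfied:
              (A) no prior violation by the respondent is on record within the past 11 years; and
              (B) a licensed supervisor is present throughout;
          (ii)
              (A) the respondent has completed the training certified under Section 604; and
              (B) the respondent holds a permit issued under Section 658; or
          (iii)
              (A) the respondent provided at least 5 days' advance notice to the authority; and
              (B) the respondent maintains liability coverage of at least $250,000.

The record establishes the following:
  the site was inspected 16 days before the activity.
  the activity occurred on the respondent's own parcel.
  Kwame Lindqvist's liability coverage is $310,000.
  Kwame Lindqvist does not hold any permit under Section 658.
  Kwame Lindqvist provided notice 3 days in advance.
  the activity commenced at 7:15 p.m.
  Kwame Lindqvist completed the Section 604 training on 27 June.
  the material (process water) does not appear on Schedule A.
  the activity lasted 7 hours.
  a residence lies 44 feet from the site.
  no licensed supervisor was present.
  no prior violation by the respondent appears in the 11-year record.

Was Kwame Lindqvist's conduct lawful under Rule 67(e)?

(i) Schedule A material — fails.
(ii) start within hours — fails.
(a): F OR F → false.
(b) own property — met.
So (1) is not satisfied (F AND T).
(2) no residence in 50 ft — fails.
(a) site inspected — holds.
(A) no prior violation — met.
(B) supervisor present — not satisfied.
(i) = T AND F = false.
(A) training certified — met.
(B) holds permit — not satisfied.
So (ii) is not satisfied (T AND F).
(A) ≥5 days' notice — fails.
(B) coverage ≥ $250,000 — satisfied.
So (iii) is not satisfied (F AND T).
So (b) is not satisfied (F OR F OR F).
(3): T AND F → false.
Overall: F OR F OR F → false.

No — unlawful.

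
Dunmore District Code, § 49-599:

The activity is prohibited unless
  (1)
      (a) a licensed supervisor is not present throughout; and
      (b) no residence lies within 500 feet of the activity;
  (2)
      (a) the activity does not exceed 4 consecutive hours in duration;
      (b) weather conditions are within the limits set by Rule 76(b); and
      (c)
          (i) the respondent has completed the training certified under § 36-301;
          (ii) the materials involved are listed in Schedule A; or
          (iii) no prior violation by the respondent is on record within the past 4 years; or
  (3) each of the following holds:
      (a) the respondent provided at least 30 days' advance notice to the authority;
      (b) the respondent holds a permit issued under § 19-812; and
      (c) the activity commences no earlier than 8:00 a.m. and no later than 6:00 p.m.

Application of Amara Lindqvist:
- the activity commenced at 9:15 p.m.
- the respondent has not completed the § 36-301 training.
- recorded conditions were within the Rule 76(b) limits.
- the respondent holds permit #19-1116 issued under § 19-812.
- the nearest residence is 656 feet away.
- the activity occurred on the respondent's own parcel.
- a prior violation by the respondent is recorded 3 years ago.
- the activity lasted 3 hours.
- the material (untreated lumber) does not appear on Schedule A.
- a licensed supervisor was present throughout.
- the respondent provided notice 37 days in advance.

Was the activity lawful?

(a) not (supervisor present) — not satisfied.
(b) no residence in 500 ft — satisfied.
(1) = F AND T = false.
(a) ≤ 4 hrs duration — holds.
(b) weather ok — met.
(i) training certified — not satisfied.
(ii) Schedule A material — not satisfied.
(iii) no prior violation — fails.
(c) = F OR F OR F = false.
(2): T AND T AND F → false.
(a) ≥30 days' notice — holds.
(b) holds permit — met.
(c) start within hours — not met.
(3): T AND T AND F → false.
Overall: F OR F OR F → false.

No — unlawful.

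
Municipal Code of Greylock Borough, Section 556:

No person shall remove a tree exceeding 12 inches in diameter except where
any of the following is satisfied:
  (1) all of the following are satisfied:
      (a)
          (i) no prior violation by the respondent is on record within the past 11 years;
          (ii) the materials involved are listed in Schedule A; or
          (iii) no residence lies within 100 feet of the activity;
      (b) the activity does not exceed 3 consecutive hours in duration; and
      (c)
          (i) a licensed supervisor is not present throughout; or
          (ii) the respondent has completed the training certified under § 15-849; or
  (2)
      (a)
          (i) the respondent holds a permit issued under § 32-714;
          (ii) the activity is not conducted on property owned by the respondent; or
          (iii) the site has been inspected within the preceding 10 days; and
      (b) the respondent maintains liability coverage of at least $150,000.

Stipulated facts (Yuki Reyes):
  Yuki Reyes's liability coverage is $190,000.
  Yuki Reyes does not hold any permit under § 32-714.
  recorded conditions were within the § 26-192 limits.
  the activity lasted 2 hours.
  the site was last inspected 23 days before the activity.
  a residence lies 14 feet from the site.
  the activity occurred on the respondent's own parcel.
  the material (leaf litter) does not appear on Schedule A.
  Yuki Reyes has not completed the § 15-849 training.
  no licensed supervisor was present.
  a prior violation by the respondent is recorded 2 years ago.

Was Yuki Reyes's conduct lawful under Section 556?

(i) no prior violation — not satisfied.
(ii) Schedule A material — fails.
(iii) no residence in 100 ft — fails.
(a) = F OR F OR F = false.
(b) ≤ 3 hrs duration — satisfied.
(i) not (supervisor present) — satisfied.
(ii) training certified — not met.
(c) = T OR F = true.
(1): F AND T AND T → false.
(i) holds permit — not satisfied.
(ii) not (own property) — fails.
(iii) site inspected — not satisfied.
So (a) is not satisfied (F OR F OR F).
(b) coverage ≥ $150,000 — holds.
So (2) is not satisfied (F AND T).
Overall = F OR F = false.

No — unlawful.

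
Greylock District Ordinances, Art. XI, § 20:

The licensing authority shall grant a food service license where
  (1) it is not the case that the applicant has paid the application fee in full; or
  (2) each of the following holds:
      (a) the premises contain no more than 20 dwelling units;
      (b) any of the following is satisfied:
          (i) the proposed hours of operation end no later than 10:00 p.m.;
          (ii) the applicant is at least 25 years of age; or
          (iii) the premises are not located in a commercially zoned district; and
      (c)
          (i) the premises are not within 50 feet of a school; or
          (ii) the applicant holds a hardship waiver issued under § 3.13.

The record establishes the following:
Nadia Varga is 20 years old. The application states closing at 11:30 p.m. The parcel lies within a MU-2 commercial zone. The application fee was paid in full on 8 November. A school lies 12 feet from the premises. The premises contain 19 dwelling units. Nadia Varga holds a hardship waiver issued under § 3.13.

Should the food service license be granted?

No — denied.

(1) not (fee paid) — not satisfied.
(a) ≤ 20 units — satisfied.
(i) closes by 10 p.m. — not met.
(ii) age ≥ 25 — not met.
(iii) not (commercially zoned) — not met.
So (b) is not satisfied (F OR F OR F).
(i) ≥50 ft from school — not satisfied.
(ii) hardship waiver — satisfied.
(c): F OR T → true.
(2) = T AND F AND T = false.
So Overall is not satisfied (F OR F).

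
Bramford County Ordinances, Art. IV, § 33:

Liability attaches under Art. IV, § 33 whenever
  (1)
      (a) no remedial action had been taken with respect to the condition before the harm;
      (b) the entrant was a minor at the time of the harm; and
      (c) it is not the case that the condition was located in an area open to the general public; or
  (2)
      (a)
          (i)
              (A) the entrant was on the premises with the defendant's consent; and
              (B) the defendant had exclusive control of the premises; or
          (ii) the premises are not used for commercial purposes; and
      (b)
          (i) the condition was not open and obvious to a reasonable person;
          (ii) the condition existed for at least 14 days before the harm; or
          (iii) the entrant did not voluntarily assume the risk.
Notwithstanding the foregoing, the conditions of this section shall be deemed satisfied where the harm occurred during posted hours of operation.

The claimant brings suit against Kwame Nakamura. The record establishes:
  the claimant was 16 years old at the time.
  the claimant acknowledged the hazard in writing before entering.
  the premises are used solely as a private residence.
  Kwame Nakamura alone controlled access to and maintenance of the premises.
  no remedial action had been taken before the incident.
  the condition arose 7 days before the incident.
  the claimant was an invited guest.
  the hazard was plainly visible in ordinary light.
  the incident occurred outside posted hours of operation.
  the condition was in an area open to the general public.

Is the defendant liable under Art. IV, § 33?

(a) no remedial action — satisfied.
(b) entrant a minor — holds.
(c) not (public area) — not met.
So (1) is not satisfied (T AND T AND F).
(A) consent to enter — satisfied.
(B) exclusive control — holds.
So (i) is satisfied (T AND T).
(ii) not (commercial use) — holds.
(a) = T OR T = true.
(i) not open/obvious — fails.
(ii) condition ≥14 days old — not satisfied.
(iii) no assumed risk — fails.
So (b) is not satisfied (F OR F OR F).
(2) = T AND F = false.
Overall = F OR F = false.
Exception (during posted hours) — not satisfied.
Result: main false OR exception false → false.

No — not liable.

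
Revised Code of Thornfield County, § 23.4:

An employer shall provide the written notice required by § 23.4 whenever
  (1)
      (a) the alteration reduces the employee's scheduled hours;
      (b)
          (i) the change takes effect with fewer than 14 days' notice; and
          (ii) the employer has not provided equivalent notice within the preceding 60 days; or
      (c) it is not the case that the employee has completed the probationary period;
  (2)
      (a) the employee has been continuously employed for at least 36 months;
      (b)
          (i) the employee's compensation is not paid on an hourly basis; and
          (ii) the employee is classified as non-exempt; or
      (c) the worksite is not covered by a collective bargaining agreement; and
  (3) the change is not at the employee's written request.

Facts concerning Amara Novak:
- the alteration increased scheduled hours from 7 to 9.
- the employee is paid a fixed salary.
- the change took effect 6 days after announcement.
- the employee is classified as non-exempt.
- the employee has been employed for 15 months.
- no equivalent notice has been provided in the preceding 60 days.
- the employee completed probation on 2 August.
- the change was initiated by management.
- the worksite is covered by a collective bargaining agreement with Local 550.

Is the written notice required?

Yes — required.

(a) hours reduced — not met.
(i) < 14 days' notice — satisfied.
(ii) no recent notice — met.
(b): T AND T → true.
(c) not (past probation) — fails.
So (1) is satisfied (F OR T OR F).
(a) tenure ≥ 36 mo. — not met.
(i) not (hourly-paid) — satisfied.
(ii) non-exempt — met.
So (b) is satisfied (T AND T).
(c) no CBA — not met.
So (2) is satisfied (F OR T OR F).
(3) not employee-requested — holds.
So Overall is satisfied (T AND T AND T).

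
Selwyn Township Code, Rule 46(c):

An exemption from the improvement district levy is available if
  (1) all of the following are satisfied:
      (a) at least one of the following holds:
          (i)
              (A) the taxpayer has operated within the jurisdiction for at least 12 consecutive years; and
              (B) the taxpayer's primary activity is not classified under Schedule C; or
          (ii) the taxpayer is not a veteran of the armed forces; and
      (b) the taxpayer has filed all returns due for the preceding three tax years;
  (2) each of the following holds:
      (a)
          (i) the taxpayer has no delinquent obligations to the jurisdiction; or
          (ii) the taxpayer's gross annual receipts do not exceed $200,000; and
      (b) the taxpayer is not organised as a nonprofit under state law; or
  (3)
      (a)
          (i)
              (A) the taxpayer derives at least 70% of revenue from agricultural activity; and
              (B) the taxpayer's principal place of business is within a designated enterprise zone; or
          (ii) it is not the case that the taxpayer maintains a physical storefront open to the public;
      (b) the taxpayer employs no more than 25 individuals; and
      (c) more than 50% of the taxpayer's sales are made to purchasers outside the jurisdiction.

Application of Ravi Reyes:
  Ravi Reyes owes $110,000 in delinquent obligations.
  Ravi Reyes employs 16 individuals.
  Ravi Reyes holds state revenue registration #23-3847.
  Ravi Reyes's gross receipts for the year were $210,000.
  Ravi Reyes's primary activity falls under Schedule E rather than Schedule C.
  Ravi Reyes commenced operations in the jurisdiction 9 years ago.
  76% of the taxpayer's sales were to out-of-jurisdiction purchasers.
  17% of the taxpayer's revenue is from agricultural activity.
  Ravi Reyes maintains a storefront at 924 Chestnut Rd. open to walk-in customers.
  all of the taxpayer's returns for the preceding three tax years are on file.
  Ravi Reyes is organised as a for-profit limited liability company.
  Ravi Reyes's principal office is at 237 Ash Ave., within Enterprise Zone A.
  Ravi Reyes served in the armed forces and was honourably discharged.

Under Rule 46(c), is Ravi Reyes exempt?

(A) ≥ 12 yrs in jurisdiction — not met.
(B) not (Schedule C activity) — holds.
(i): F AND T → false.
(ii) not (veteran) — not satisfied.
(a) = F OR F = false.
(b) returns current — holds.
(1): F AND T → false.
(i) no delinquency — not satisfied.
(ii) receipts ≤ $200,000 — fails.
So (a) is not satisfied (F OR F).
(b) not (nonprofit) — satisfied.
So (2) is not satisfied (F AND T).
(A) ≥70% agricultural — not met.
(B) in enterprise zone — holds.
(i): F AND T → false.
(ii) not (has storefront) — not met.
(a): F OR F → false.
(b) ≤ 25 employees — holds.
(c) >50% out-of-jur. sales — holds.
(3): F AND T AND T → false.
Overall = F OR F OR F = false.

No — not exempt.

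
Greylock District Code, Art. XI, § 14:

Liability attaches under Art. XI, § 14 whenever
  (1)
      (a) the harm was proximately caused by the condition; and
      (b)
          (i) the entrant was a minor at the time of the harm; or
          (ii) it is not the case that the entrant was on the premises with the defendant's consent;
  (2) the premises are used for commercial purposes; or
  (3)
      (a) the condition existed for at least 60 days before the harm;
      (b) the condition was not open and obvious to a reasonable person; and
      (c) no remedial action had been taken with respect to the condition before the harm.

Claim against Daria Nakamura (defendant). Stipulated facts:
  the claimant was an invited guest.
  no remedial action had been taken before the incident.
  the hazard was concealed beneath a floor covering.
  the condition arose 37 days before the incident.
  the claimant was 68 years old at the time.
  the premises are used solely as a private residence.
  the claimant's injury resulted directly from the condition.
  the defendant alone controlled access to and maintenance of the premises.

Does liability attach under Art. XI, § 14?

(a) proximate cause — met.
(i) entrant a minor — not met.
(ii) not (consent to enter) — fails.
So (b) is not satisfied (F OR F).
(1) = T AND F = false.
(2) commercial use — not satisfied.
(a) condition ≥60 days old — not satisfied.
(b) not open/obvious — holds.
(c) no remedial action — holds.
So (3) is not satisfied (F AND T AND T).
Overall: F OR F OR F → false.

No — not liable.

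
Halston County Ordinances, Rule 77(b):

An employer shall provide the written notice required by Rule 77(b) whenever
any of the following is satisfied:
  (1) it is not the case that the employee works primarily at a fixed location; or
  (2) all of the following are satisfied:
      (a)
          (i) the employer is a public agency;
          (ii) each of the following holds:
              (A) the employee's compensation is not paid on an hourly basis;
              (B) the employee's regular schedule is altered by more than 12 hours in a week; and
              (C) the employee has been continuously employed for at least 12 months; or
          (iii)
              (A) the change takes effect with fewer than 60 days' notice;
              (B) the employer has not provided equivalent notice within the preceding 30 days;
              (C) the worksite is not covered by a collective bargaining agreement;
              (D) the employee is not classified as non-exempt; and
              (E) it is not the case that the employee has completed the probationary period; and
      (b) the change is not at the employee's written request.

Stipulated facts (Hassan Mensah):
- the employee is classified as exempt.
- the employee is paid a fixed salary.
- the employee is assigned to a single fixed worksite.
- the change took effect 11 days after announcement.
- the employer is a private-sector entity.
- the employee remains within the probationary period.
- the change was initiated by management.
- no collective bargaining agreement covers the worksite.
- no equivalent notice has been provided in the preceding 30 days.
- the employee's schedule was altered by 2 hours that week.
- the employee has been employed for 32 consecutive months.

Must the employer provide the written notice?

(1) not (fixed location) — not met.
(i) public agency — fails.
(A) not (hourly-paid) — holds.
(B) schedule shift > 12h — not satisfied.
(C) tenure ≥ 12 mo. — met.
So (ii) is not satisfied (T AND F AND T).
(A) < 60 days' notice — met.
(B) no recent notice — satisfied.
(C) no CBA — met.
(D) not (non-exempt) — satisfied.
(E) not (past probation) — satisfied.
So (iii) is satisfied (T AND T AND T AND T AND T).
(a) = F OR F OR T = true.
(b) not employee-requested — met.
So (2) is satisfied (T AND T).
So Overall is satisfied (F OR T).

Yes — required.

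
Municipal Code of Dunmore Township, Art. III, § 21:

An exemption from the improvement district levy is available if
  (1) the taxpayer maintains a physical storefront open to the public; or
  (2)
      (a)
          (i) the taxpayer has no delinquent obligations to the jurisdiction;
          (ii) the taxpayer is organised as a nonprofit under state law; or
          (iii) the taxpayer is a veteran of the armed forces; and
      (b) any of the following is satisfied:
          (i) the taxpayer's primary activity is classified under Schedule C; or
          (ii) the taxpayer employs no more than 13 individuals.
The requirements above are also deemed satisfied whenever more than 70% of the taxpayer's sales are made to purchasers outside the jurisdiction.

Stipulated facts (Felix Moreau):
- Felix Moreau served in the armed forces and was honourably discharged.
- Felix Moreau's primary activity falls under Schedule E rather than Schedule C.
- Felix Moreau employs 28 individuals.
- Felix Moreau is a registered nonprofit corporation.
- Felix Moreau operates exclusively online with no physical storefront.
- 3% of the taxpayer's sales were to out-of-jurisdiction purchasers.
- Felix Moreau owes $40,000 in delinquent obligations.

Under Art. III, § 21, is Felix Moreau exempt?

No — not exempt.

(1) has storefront — fails.
(i) no delinquency — fails.
(ii) nonprofit — holds.
(iii) veteran — met.
(a): F OR T OR T → true.
(i) Schedule C activity — not met.
(ii) ≤ 13 employees — not satisfied.
(b): F OR F → false.
(2) = T AND F = false.
So Overall is not satisfied (F OR F).
Exception (>70% out-of-jur. sales) — not satisfied.
Result: main false OR exception false → false.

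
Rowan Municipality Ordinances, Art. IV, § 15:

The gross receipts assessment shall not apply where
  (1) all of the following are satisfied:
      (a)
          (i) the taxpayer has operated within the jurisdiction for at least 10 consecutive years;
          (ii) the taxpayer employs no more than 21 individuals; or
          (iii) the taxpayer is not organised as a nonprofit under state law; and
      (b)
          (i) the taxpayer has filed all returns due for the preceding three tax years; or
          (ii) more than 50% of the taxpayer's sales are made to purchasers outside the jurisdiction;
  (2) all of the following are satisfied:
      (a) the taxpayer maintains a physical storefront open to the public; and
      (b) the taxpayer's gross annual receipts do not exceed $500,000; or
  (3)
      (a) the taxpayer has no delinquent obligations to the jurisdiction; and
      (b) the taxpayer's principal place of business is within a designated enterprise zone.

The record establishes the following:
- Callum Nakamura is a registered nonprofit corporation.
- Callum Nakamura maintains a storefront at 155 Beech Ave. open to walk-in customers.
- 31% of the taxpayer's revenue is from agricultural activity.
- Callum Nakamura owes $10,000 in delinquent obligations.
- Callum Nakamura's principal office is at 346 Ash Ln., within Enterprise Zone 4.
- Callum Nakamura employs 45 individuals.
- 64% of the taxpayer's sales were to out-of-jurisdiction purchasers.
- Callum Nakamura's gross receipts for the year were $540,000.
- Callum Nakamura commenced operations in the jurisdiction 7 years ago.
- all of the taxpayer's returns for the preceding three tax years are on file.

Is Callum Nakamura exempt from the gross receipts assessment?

No — not exempt.

(i) ≥ 10 yrs in jurisdiction — not met.
(ii) ≤ 21 employees — not satisfied.
(iii) not (nonprofit) — fails.
(a): F OR F OR F → false.
(i) returns current — satisfied.
(ii) >50% out-of-jur. sales — holds.
(b) = T OR T = true.
(1): F AND T → false.
(a) has storefront — met.
(b) receipts ≤ $500,000 — not met.
So (2) is not satisfied (T AND F).
(a) no delinquency — not satisfied.
(b) in enterprise zone — satisfied.
So (3) is not satisfied (F AND T).
Overall: F OR F OR F → false.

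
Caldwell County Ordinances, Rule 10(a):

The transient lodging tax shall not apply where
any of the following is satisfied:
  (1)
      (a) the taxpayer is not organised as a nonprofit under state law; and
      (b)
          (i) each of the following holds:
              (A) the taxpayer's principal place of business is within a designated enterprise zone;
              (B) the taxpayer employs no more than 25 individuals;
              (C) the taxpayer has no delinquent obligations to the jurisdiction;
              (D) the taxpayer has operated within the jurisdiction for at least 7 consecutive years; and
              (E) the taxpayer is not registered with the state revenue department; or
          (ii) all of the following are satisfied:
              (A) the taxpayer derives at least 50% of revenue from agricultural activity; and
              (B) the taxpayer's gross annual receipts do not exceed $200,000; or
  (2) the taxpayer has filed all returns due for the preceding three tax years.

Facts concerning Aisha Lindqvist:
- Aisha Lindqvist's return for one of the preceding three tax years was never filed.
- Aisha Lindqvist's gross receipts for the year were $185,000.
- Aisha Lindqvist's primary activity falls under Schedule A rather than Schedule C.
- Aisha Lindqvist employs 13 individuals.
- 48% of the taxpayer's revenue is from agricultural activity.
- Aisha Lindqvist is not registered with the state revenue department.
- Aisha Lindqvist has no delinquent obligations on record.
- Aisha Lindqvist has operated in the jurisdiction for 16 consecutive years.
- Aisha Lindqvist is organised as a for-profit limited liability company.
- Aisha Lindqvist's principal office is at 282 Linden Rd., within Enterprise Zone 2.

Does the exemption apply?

Yes — exempt.

(a) not (nonprofit) — satisfied.
(A) in enterprise zone — holds.
(B) ≤ 25 employees — met.
(C) no delinquency — holds.
(D) ≥ 7 yrs in jurisdiction — met.
(E) not (state-registered) — holds.
(i): T AND T AND T AND T AND T → true.
(A) ≥50% agricultural — not met.
(B) receipts ≤ $200,000 — holds.
So (ii) is not satisfied (F AND T).
So (b) is satisfied (T OR F).
(1): T AND T → true.
(2) returns current — not met.
So Overall is satisfied (T OR F).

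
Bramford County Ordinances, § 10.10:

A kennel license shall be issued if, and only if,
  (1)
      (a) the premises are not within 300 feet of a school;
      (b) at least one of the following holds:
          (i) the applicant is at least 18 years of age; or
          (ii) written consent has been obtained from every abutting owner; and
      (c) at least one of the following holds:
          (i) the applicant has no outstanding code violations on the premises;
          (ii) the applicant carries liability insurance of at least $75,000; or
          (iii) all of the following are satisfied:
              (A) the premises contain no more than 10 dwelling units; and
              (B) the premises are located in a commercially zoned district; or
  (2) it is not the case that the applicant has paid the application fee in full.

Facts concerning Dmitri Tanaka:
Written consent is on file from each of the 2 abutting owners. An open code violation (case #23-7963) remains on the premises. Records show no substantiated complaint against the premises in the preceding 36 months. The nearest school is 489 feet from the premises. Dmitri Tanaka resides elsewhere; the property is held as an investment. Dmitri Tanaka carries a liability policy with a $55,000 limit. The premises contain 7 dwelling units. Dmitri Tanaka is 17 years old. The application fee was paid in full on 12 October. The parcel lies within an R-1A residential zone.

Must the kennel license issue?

No — denied.

(a) ≥300 ft from school — holds.
(i) age ≥ 18 — not met.
(ii) all abutters consent — holds.
(b) = F OR T = true.
(i) no code violations — not met.
(ii) insurance ≥ $75,000 — fails.
(A) ≤ 10 units — satisfied.
(B) commercially zoned — fails.
(iii): T AND F → false.
(c): F OR F OR F → false.
(1) = T AND T AND F = false.
(2) not (fee paid) — not satisfied.
So Overall is not satisfied (F OR F).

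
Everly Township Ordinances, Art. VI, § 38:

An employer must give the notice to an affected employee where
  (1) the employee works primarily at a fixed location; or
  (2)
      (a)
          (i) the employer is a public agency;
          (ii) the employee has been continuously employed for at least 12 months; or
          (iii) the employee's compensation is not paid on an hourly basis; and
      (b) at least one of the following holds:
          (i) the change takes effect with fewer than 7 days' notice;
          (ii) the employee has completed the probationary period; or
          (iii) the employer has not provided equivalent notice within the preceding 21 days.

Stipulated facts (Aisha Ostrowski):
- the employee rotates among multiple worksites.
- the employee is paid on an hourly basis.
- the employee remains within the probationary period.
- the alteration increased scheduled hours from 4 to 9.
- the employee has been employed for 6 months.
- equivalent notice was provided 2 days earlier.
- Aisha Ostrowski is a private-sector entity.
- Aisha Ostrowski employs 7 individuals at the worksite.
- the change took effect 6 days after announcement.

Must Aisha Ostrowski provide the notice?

No — not required.

(1) fixed location — fails.
(i) public agency — not met.
(ii) tenure ≥ 12 mo. — not met.
(iii) not (hourly-paid) — not met.
(a): F OR F OR F → false.
(i) < 7 days' notice — satisfied.
(ii) past probation — fails.
(iii) no recent notice — fails.
So (b) is satisfied (T OR F OR F).
(2): F AND T → false.
Overall = F OR F = false.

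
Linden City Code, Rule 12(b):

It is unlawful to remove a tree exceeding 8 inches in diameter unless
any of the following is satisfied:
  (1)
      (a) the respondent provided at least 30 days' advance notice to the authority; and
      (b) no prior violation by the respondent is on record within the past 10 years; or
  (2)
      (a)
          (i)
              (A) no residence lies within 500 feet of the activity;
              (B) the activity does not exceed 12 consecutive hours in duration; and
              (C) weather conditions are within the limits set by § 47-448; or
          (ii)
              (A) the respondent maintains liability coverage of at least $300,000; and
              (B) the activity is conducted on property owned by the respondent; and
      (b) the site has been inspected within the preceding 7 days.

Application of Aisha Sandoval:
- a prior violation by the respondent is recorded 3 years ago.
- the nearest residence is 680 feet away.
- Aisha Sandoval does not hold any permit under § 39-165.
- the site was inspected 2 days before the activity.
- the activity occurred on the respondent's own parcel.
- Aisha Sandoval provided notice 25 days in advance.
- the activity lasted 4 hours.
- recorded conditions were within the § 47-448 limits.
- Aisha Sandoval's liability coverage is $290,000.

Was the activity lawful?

(a) ≥30 days' notice — not satisfied.
(b) no prior violation — fails.
(1) = F AND F = false.
(A) no residence in 500 ft — holds.
(B) ≤ 12 hrs duration — satisfied.
(C) weather ok — met.
So (i) is satisfied (T AND T AND T).
(A) coverage ≥ $300,000 — not satisfied.
(B) own property — met.
So (ii) is not satisfied (F AND T).
So (a) is satisfied (T OR F).
(b) site inspected — satisfied.
(2) = T AND T = true.
Overall: F OR T → true.

Yes — lawful.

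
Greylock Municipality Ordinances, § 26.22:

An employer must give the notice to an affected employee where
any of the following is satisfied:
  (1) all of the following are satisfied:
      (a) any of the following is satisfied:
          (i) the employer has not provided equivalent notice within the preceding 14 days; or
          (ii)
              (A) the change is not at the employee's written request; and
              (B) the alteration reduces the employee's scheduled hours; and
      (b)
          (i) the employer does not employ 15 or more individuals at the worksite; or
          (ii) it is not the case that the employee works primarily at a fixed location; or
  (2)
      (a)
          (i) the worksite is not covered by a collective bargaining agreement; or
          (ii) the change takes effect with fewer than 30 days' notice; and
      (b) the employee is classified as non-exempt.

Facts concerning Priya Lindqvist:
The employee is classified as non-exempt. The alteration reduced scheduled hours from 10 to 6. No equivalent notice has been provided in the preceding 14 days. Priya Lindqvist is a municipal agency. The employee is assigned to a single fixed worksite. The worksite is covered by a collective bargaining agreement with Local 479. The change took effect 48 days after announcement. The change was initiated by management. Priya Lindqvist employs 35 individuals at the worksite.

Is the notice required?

No — not required.

(i) no recent notice — satisfied.
(A) not employee-requested — satisfied.
(B) hours reduced — holds.
(ii) = T AND T = true.
So (a) is satisfied (T OR T).
(i) not (≥ 15 at site) — not satisfied.
(ii) not (fixed location) — not met.
(b): F OR F → false.
So (1) is not satisfied (T AND F).
(i) no CBA — not met.
(ii) < 30 days' notice — fails.
So (a) is not satisfied (F OR F).
(b) non-exempt — met.
(2) = F AND T = false.
Overall: F OR F → false.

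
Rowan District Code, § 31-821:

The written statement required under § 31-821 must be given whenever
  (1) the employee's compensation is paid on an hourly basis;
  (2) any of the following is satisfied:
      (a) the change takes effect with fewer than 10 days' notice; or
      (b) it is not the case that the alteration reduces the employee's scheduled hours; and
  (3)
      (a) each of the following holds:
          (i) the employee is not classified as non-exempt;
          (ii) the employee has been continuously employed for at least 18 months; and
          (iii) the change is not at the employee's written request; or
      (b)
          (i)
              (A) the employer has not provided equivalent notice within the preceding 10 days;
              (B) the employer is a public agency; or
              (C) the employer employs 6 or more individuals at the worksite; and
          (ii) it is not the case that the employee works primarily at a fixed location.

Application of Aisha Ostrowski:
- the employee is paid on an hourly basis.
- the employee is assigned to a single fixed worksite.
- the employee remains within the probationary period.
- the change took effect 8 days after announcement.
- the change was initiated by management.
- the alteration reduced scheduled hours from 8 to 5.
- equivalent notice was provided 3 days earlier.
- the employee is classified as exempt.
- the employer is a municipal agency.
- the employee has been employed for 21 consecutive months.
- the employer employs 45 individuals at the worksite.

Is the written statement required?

Yes — required.

(1) hourly-paid — holds.
(a) < 10 days' notice — holds.
(b) not (hours reduced) — fails.
(2) = T OR F = true.
(i) not (non-exempt) — holds.
(ii) tenure ≥ 18 mo. — satisfied.
(iii) not employee-requested — holds.
(a) = T AND T AND T = true.
(A) no recent notice — fails.
(B) public agency — met.
(C) ≥ 6 at site — holds.
(i): F OR T OR T → true.
(ii) not (fixed location) — not met.
(b): T AND F → false.
So (3) is satisfied (T OR F).
So Overall is satisfied (T AND T AND T).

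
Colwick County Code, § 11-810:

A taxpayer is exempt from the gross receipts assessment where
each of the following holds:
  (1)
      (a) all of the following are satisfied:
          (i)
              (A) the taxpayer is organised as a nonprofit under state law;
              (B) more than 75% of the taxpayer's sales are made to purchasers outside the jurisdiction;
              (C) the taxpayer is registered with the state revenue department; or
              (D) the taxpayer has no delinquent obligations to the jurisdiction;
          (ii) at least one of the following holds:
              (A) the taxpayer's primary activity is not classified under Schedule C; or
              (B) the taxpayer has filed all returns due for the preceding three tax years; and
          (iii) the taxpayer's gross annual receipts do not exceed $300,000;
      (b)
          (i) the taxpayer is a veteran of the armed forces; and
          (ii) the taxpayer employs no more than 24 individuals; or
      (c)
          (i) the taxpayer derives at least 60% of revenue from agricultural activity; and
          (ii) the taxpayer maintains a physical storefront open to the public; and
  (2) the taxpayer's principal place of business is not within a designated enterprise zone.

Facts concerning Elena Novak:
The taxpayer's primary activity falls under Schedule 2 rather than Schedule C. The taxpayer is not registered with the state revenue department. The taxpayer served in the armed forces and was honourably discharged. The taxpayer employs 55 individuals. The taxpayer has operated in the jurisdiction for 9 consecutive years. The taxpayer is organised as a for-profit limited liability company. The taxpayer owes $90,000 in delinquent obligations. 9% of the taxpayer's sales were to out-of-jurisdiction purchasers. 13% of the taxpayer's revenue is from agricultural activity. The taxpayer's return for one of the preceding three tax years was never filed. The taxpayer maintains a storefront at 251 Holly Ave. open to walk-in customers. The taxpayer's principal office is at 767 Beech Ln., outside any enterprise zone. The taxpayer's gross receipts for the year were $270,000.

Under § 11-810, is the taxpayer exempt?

No — not exempt.

(A) nonprofit — not met.
(B) >75% out-of-jur. sales — not met.
(C) state-registered — not satisfied.
(D) no delinquency — fails.
(i): F OR F OR F OR F → false.
(A) not (Schedule C activity) — holds.
(B) returns current — not met.
(ii) = T OR F = true.
(iii) receipts ≤ $300,000 — satisfied.
(a): F AND T AND T → false.
(i) veteran — holds.
(ii) ≤ 24 employees — not met.
(b) = T AND F = false.
(i) ≥60% agricultural — not satisfied.
(ii) has storefront — met.
(c): F AND T → false.
(1): F OR F OR F → false.
(2) not (in enterprise zone) — holds.
Overall = F AND T = false.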